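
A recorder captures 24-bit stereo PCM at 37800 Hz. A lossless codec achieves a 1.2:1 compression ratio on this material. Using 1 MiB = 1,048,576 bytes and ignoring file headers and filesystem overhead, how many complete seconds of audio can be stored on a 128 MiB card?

Uncompressed byte rate = 37,800 × 3 × 2 = 226,800 bytes/s.
After 1.2:1 compression, effective rate ≈ 189000 bytes/s.
Capacity = 128 × 1,048,576 = 134,217,728 bytes.
134,217,728 / effective rate ≈ 710.15 s → 710 seconds.

710 seconds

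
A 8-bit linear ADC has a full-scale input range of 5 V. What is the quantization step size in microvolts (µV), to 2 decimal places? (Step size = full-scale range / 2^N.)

5 V / 2^8 = 5 / 256 V = 19531.25 µV.

19531.25 µV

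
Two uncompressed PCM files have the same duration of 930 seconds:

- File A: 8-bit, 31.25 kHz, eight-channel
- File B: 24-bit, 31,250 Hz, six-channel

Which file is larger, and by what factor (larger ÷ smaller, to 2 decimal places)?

File A: 31,250 × 1 × 8 = 250,000 bytes/s.
File B: 31,250 × 3 × 6 = 562,500 bytes/s.
File B is larger; ratio = 523,125,000 / 232,500,000 = 2.25.

File B, by a factor of 2.25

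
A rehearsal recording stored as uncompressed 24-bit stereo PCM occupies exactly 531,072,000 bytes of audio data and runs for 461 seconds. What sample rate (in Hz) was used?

Bytes = sample_rate × seconds × bytes_per_sample × channels.
sample_rate = 531,072,000 / (461 × 3 × 2) = 531,072,000 / 2,766 = 192,000 Hz.

192,000 Hz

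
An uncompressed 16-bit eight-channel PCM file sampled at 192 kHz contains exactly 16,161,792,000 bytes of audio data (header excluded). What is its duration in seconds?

Byte rate = 192,000 × 2 × 8 = 3,072,000 bytes/s.
Duration = 16,161,792,000 / 3,072,000 = 5,261 s.

5,261 seconds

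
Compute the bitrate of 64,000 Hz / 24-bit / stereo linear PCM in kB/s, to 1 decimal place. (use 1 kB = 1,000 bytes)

384.0 kB/s

Bit rate = 64,000 × 24 × 2 = 3,072,000 bits/s.
3,072,000 / 8 = 384,000 B/s = 384.0 kB/s.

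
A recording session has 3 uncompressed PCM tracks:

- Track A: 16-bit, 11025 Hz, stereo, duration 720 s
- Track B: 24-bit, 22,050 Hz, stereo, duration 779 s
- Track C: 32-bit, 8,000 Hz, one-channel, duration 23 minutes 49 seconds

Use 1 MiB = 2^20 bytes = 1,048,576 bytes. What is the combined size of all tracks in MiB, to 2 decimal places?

172.18 MiB

Track A: 11,025 × 720 × 2 × 2 = 31,752,000 bytes.
Track B: 22,050 × 779 × 3 × 2 = 103,061,700 bytes.
Track C: 23 minutes 49 seconds = 1,429 s; 8,000 × 1,429 × 4 × 1 = 45,728,000 bytes.
Total = 180,541,700 bytes = 172.18 MiB.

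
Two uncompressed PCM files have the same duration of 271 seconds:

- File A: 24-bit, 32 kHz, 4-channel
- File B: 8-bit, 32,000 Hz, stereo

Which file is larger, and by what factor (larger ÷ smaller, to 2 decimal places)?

File A: 32,000 × 3 × 4 = 384,000 bytes/s.
File B: 32,000 × 1 × 2 = 64,000 bytes/s.
File A is larger; ratio = 104,064,000 / 17,344,000 = 6.00.

File A, by a factor of 6.00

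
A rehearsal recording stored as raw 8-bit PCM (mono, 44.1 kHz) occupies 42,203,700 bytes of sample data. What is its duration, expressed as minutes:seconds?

Byte rate = 44,100 × 1 × 1 = 44,100 bytes/s.
Duration = 42,203,700 / 44,100 = 957 s.
957 s = 15:57.

15:57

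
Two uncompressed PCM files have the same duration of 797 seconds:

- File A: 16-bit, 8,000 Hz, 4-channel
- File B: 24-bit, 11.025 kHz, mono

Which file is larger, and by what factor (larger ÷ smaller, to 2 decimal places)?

File A, by a factor of 1.93

File A: 8,000 × 2 × 4 = 64,000 bytes/s.
File B: 11,025 × 3 × 1 = 33,075 bytes/s.
File A is larger; ratio = 51,008,000 / 26,360,775 = 1.93.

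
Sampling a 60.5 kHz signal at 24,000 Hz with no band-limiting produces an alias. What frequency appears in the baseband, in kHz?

11.5 kHz

Nyquist = 24,000/2 = 12,000 Hz; 60,500 Hz exceeds it.
Alias = |60,500 − 3×24,000| = |60,500 − 72,000| = 11,500 Hz = 11.5 kHz.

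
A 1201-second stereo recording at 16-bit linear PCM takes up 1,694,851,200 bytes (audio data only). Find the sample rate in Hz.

352,800 Hz

Bytes = sample_rate × seconds × bytes_per_sample × channels.
sample_rate = 1,694,851,200 / (1,201 × 2 × 2) = 1,694,851,200 / 4,804 = 352,800 Hz.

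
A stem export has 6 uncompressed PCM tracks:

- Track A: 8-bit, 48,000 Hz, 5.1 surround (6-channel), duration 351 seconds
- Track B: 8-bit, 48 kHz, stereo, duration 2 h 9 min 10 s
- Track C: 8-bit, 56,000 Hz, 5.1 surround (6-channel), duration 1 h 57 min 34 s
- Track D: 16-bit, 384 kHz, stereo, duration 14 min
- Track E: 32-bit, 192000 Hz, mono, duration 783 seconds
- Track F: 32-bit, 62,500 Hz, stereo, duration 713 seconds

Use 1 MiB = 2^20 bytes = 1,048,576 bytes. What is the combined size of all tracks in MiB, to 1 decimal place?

5210.2 MiB

Track A: 48,000 × 351 × 1 × 6 = 101,088,000 bytes.
Track B: 2 h 9 min 10 s = 7,750 s; 48,000 × 7,750 × 1 × 2 = 744,000,000 bytes.
Track C: 1 h 57 min 34 s = 7,054 s; 56,000 × 7,054 × 1 × 6 = 2,370,144,000 bytes.
Track D: 14 min = 840 s; 384,000 × 840 × 2 × 2 = 1,290,240,000 bytes.
Track E: 192,000 × 783 × 4 × 1 = 601,344,000 bytes.
Track F: 62,500 × 713 × 4 × 2 = 356,500,000 bytes.
Total = 5,463,316,000 bytes = 5210.2 MiB.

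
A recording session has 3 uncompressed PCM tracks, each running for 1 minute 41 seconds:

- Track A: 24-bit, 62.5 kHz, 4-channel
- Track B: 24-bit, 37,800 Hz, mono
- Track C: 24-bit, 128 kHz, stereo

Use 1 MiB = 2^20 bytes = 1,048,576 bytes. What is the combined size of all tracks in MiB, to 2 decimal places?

157.14 MiB

1 minute 41 seconds = 101 s.
Track A: 62,500 × 101 × 3 × 4 = 75,750,000 bytes.
Track B: 37,800 × 101 × 3 × 1 = 11,453,400 bytes.
Track C: 128,000 × 101 × 3 × 2 = 77,568,000 bytes.
Total = 164,771,400 bytes = 157.14 MiB.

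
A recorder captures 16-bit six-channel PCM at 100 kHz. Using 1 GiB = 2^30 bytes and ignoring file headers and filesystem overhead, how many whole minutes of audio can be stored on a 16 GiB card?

Uncompressed byte rate = 100,000 × 2 × 6 = 1,200,000 bytes/s.
Capacity = 16 × 1,073,741,824 = 17,179,869,184 bytes.
17,179,869,184 / 1,200,000 ≈ 14316.56 s → 238 minutes.

238 minutes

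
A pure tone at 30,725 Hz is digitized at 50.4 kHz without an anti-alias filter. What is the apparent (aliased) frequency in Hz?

19,675 Hz

Nyquist = 50,400/2 = 25,200 Hz; 30,725 Hz exceeds it.
Alias = |30,725 − 1×50,400| = |30,725 − 50,400| = 19,675 Hz.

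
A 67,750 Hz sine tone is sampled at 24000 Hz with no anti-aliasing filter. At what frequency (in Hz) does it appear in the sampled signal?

4,250 Hz

Nyquist = 24,000/2 = 12,000 Hz; 67,750 Hz exceeds it.
Alias = |67,750 − 3×24,000| = |67,750 − 72,000| = 4,250 Hz.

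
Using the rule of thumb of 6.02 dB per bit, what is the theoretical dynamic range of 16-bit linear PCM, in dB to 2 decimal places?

16 × 6.02 = 96.32 dB.

96.32 dB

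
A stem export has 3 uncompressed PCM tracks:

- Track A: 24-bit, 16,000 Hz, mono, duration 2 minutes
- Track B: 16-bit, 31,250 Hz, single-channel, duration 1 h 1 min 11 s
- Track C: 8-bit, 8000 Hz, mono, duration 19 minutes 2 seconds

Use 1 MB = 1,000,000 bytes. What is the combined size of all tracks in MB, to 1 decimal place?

Track A: 2 minutes = 120 s; 16,000 × 120 × 3 × 1 = 5,760,000 bytes.
Track B: 1 h 1 min 11 s = 3,671 s; 31,250 × 3,671 × 2 × 1 = 229,437,500 bytes.
Track C: 19 minutes 2 seconds = 1,142 s; 8,000 × 1,142 × 1 × 1 = 9,136,000 bytes.
Total = 244,333,500 bytes = 244.3 MB.

244.3 MB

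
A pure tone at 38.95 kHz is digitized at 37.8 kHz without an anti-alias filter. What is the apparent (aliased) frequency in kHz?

1.15 kHz

Nyquist = 37,800/2 = 18,900 Hz; 38,950 Hz exceeds it.
Alias = |38,950 − 1×37,800| = |38,950 − 37,800| = 1,150 Hz = 1.15 kHz.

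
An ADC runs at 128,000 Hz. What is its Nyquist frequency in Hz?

64,000 Hz

Nyquist frequency = sample rate / 2 = 128,000 / 2 = 64,000 Hz.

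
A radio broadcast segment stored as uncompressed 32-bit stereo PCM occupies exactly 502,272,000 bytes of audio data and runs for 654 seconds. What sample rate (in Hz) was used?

96,000 Hz

Bytes = sample_rate × seconds × bytes_per_sample × channels.
sample_rate = 502,272,000 / (654 × 4 × 2) = 502,272,000 / 5,232 = 96,000 Hz.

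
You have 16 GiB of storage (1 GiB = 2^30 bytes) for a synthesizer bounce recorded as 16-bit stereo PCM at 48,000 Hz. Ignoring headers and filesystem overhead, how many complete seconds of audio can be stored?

Uncompressed byte rate = 48,000 × 2 × 2 = 192,000 bytes/s.
Capacity = 16 × 1,073,741,824 = 17,179,869,184 bytes.
17,179,869,184 / 192,000 ≈ 89478.49 s → 89,478 seconds.

89,478 seconds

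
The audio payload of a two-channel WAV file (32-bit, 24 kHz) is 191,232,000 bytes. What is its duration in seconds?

996 seconds

Byte rate = 24,000 × 4 × 2 = 192,000 bytes/s.
Duration = 191,232,000 / 192,000 = 996 s.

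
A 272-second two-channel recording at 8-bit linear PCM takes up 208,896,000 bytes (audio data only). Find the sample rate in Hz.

384,000 Hz

Bytes = sample_rate × seconds × bytes_per_sample × channels.
sample_rate = 208,896,000 / (272 × 1 × 2) = 208,896,000 / 544 = 384,000 Hz.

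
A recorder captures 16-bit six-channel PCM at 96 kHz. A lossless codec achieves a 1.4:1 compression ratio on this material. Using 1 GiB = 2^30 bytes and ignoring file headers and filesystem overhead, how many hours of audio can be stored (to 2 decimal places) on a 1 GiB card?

Uncompressed byte rate = 96,000 × 2 × 6 = 1,152,000 bytes/s.
After 1.4:1 compression, effective rate ≈ 822857.14 bytes/s.
Capacity = 1 × 1,073,741,824 = 1,073,741,824 bytes.
1,073,741,824 / effective rate ≈ 1304.89 s → 0.36 hours.

0.36 hours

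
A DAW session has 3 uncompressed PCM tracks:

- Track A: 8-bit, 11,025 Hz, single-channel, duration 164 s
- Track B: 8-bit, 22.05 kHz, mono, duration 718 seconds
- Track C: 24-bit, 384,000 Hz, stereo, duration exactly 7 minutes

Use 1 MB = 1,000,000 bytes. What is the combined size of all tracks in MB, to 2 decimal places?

Track A: 11,025 × 164 × 1 × 1 = 1,808,100 bytes.
Track B: 22,050 × 718 × 1 × 1 = 15,831,900 bytes.
Track C: exactly 7 minutes = 420 s; 384,000 × 420 × 3 × 2 = 967,680,000 bytes.
Total = 985,320,000 bytes = 985.32 MB.

985.32 MB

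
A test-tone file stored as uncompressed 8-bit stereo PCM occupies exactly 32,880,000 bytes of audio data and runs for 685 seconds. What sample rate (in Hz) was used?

24,000 Hz

Bytes = sample_rate × seconds × bytes_per_sample × channels.
sample_rate = 32,880,000 / (685 × 1 × 2) = 32,880,000 / 1,370 = 24,000 Hz.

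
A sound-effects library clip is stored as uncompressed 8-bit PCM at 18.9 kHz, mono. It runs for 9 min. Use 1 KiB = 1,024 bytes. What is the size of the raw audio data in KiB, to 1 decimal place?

9966.8 KiB

Duration = 9 min = 540 s.
Bytes = 18,900 samples/s × 540 s × 1 bytes/sample × 1 ch = 10,206,000 bytes.
10,206,000 / 1,024 = 9966.8 KiB.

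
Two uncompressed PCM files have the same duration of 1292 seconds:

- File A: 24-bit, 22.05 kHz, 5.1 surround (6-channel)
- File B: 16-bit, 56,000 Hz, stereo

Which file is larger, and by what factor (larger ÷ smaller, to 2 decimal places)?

File A: 22,050 × 3 × 6 = 396,900 bytes/s.
File B: 56,000 × 2 × 2 = 224,000 bytes/s.
File A is larger; ratio = 512,794,800 / 289,408,000 = 1.77.

File A, by a factor of 1.77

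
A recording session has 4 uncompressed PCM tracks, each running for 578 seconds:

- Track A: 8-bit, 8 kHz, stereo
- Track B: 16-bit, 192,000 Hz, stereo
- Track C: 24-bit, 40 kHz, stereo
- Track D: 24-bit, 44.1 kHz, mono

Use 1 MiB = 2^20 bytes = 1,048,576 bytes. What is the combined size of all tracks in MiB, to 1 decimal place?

Track A: 8,000 × 578 × 1 × 2 = 9,248,000 bytes.
Track B: 192,000 × 578 × 2 × 2 = 443,904,000 bytes.
Track C: 40,000 × 578 × 3 × 2 = 138,720,000 bytes.
Track D: 44,100 × 578 × 3 × 1 = 76,469,400 bytes.
Total = 668,341,400 bytes = 637.4 MiB.

637.4 MiB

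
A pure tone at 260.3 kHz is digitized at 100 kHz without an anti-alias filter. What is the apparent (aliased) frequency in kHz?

Nyquist = 100,000/2 = 50,000 Hz; 260,300 Hz exceeds it.
Alias = |260,300 − 3×100,000| = |260,300 − 300,000| = 39,700 Hz = 39.7 kHz.

39.7 kHz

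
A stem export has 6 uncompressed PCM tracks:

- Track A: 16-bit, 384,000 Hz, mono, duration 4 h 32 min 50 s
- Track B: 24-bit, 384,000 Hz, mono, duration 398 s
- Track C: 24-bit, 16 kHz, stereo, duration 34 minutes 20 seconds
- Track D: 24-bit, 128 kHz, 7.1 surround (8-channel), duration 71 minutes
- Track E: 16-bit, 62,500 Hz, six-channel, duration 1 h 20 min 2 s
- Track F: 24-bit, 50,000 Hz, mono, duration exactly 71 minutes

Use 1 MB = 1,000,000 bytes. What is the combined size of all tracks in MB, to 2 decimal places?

Track A: 4 h 32 min 50 s = 16,370 s; 384,000 × 16,370 × 2 × 1 = 12,572,160,000 bytes.
Track B: 384,000 × 398 × 3 × 1 = 458,496,000 bytes.
Track C: 34 minutes 20 seconds = 2,060 s; 16,000 × 2,060 × 3 × 2 = 197,760,000 bytes.
Track D: 71 minutes = 4,260 s; 128,000 × 4,260 × 3 × 8 = 13,086,720,000 bytes.
Track E: 1 h 20 min 2 s = 4,802 s; 62,500 × 4,802 × 2 × 6 = 3,601,500,000 bytes.
Track F: exactly 71 minutes = 4,260 s; 50,000 × 4,260 × 3 × 1 = 639,000,000 bytes.
Total = 30,555,636,000 bytes = 30555.64 MB.

30555.64 MB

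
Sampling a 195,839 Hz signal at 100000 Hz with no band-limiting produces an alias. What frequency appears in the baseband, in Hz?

4,161 Hz

Nyquist = 100,000/2 = 50,000 Hz; 195,839 Hz exceeds it.
Alias = |195,839 − 2×100,000| = |195,839 − 200,000| = 4,161 Hz.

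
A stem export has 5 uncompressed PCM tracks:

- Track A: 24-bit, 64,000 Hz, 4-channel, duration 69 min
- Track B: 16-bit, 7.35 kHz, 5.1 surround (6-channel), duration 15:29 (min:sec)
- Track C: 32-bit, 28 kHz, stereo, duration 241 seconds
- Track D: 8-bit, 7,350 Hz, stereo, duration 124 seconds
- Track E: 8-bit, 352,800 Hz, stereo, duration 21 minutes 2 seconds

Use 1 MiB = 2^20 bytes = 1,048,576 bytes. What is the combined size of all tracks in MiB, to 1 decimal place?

4012.8 MiB

Track A: 69 min = 4,140 s; 64,000 × 4,140 × 3 × 4 = 3,179,520,000 bytes.
Track B: 15:29 (min:sec) = 929 s; 7,350 × 929 × 2 × 6 = 81,937,800 bytes.
Track C: 28,000 × 241 × 4 × 2 = 53,984,000 bytes.
Track D: 7,350 × 124 × 1 × 2 = 1,822,800 bytes.
Track E: 21 minutes 2 seconds = 1,262 s; 352,800 × 1,262 × 1 × 2 = 890,467,200 bytes.
Total = 4,207,731,800 bytes = 4012.8 MiB.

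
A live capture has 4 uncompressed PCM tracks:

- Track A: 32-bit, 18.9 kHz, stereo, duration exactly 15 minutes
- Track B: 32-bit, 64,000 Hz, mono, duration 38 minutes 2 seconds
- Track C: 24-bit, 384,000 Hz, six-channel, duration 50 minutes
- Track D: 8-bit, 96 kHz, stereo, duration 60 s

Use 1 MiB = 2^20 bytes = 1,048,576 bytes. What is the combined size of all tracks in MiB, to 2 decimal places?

20473.28 MiB

Track A: exactly 15 minutes = 900 s; 18,900 × 900 × 4 × 2 = 136,080,000 bytes.
Track B: 38 minutes 2 seconds = 2,282 s; 64,000 × 2,282 × 4 × 1 = 584,192,000 bytes.
Track C: 50 minutes = 3,000 s; 384,000 × 3,000 × 3 × 6 = 20,736,000,000 bytes.
Track D: 96,000 × 60 × 1 × 2 = 11,520,000 bytes.
Total = 21,467,792,000 bytes = 20473.28 MiB.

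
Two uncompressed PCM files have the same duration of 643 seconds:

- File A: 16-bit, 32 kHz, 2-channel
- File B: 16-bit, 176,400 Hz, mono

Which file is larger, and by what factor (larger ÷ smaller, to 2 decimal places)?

File A: 32,000 × 2 × 2 = 128,000 bytes/s.
File B: 176,400 × 2 × 1 = 352,800 bytes/s.
File B is larger; ratio = 226,850,400 / 82,304,000 = 2.76.

File B, by a factor of 2.76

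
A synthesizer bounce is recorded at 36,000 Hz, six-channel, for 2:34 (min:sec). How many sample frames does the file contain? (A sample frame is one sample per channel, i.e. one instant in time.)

2:34 (min:sec) = 154 s.
36,000 samples/s × 154 s = 5,544,000 frames.

5,544,000 sample frames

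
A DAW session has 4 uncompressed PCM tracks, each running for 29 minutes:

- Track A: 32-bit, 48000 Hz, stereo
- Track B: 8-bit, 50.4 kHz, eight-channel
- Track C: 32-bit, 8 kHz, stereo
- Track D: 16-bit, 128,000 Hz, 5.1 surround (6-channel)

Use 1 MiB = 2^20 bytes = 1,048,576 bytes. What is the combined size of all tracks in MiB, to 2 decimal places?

3961.30 MiB

29 minutes = 1,740 s.
Track A: 48,000 × 1,740 × 4 × 2 = 668,160,000 bytes.
Track B: 50,400 × 1,740 × 1 × 8 = 701,568,000 bytes.
Track C: 8,000 × 1,740 × 4 × 2 = 111,360,000 bytes.
Track D: 128,000 × 1,740 × 2 × 6 = 2,672,640,000 bytes.
Total = 4,153,728,000 bytes = 3961.30 MiB.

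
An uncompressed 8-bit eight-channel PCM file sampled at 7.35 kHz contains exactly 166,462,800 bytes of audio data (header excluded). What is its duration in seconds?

2,831 seconds

Byte rate = 7,350 × 1 × 8 = 58,800 bytes/s.
Duration = 166,462,800 / 58,800 = 2,831 s.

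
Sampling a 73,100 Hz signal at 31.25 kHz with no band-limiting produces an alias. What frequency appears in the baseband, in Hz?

10,600 Hz

Nyquist = 31,250/2 = 15,625 Hz; 73,100 Hz exceeds it.
Alias = |73,100 − 2×31,250| = |73,100 − 62,500| = 10,600 Hz.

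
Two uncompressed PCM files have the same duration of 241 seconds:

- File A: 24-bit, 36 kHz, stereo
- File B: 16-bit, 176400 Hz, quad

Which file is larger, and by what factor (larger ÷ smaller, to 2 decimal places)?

File B, by a factor of 6.53

File A: 36,000 × 3 × 2 = 216,000 bytes/s.
File B: 176,400 × 2 × 4 = 1,411,200 bytes/s.
File B is larger; ratio = 340,099,200 / 52,056,000 = 6.53.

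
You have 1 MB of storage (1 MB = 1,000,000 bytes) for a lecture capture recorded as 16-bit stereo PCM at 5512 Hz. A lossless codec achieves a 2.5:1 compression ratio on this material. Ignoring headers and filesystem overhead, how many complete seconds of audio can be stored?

Uncompressed byte rate = 5,512 × 2 × 2 = 22,048 bytes/s.
After 2.5:1 compression, effective rate ≈ 8819.2 bytes/s.
Capacity = 1 × 1,000,000 = 1,000,000 bytes.
1,000,000 / effective rate ≈ 113.39 s → 113 seconds.

113 seconds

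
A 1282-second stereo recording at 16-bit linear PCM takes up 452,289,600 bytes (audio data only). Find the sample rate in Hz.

Bytes = sample_rate × seconds × bytes_per_sample × channels.
sample_rate = 452,289,600 / (1,282 × 2 × 2) = 452,289,600 / 5,128 = 88,200 Hz.

88,200 Hz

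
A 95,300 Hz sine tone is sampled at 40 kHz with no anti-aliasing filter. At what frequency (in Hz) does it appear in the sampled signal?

Nyquist = 40,000/2 = 20,000 Hz; 95,300 Hz exceeds it.
Alias = |95,300 − 2×40,000| = |95,300 − 80,000| = 15,300 Hz.

15,300 Hz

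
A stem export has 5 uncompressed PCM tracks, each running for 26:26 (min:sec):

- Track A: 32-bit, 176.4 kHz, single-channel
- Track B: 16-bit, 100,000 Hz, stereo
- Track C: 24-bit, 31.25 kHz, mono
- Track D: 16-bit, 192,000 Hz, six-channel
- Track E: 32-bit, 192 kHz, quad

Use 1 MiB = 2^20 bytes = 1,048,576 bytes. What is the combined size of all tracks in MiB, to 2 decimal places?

26:26 (min:sec) = 1,586 s.
Track A: 176,400 × 1,586 × 4 × 1 = 1,119,081,600 bytes.
Track B: 100,000 × 1,586 × 2 × 2 = 634,400,000 bytes.
Track C: 31,250 × 1,586 × 3 × 1 = 148,687,500 bytes.
Track D: 192,000 × 1,586 × 2 × 6 = 3,654,144,000 bytes.
Track E: 192,000 × 1,586 × 4 × 4 = 4,872,192,000 bytes.
Total = 10,428,505,100 bytes = 9945.40 MiB.

9945.40 MiB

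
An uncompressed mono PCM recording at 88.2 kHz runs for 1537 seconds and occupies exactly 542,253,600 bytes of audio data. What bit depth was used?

Bytes per sample = 542,253,600 / (88,200 × 1,537 × 1) = 542,253,600 / 135,563,400 = 4.
Bit depth = 4 × 8 = 32 bits.

32 bits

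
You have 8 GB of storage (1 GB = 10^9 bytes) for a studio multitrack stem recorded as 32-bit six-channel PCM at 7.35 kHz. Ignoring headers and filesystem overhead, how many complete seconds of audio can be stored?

Uncompressed byte rate = 7,350 × 4 × 6 = 176,400 bytes/s.
Capacity = 8 × 1,000,000,000 = 8,000,000,000 bytes.
8,000,000,000 / 176,400 ≈ 45351.47 s → 45,351 seconds.

45,351 seconds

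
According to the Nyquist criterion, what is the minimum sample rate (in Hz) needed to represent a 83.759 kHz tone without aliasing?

Minimum sample rate = 2 × 83,759 Hz = 167,518 Hz.

167,518 Hz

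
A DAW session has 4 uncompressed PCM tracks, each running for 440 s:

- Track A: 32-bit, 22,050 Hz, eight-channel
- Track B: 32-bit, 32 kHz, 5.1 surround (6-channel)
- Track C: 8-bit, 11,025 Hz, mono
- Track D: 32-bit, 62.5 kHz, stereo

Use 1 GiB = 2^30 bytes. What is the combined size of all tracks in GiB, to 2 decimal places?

Track A: 22,050 × 440 × 4 × 8 = 310,464,000 bytes.
Track B: 32,000 × 440 × 4 × 6 = 337,920,000 bytes.
Track C: 11,025 × 440 × 1 × 1 = 4,851,000 bytes.
Track D: 62,500 × 440 × 4 × 2 = 220,000,000 bytes.
Total = 873,235,000 bytes = 0.81 GiB.

0.81 GiB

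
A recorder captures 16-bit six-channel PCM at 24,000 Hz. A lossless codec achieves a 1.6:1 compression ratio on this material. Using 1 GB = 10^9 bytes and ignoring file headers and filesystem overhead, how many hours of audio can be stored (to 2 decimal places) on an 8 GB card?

12.35 hours

Uncompressed byte rate = 24,000 × 2 × 6 = 288,000 bytes/s.
After 1.6:1 compression, effective rate ≈ 180000 bytes/s.
Capacity = 8 × 1,000,000,000 = 8,000,000,000 bytes.
8,000,000,000 / effective rate ≈ 44444.44 s → 12.35 hours.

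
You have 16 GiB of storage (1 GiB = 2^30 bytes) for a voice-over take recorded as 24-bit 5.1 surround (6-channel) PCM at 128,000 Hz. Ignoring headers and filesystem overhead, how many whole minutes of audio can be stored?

Uncompressed byte rate = 128,000 × 3 × 6 = 2,304,000 bytes/s.
Capacity = 16 × 1,073,741,824 = 17,179,869,184 bytes.
17,179,869,184 / 2,304,000 ≈ 7456.54 s → 124 minutes.

124 minutes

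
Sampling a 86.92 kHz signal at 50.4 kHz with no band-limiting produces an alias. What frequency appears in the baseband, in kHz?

13.88 kHz

Nyquist = 50,400/2 = 25,200 Hz; 86,920 Hz exceeds it.
Alias = |86,920 − 2×50,400| = |86,920 − 100,800| = 13,880 Hz = 13.88 kHz.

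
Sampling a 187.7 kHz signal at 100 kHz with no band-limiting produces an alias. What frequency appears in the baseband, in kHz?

12.3 kHz

Nyquist = 100,000/2 = 50,000 Hz; 187,700 Hz exceeds it.
Alias = |187,700 − 2×100,000| = |187,700 − 200,000| = 12,300 Hz = 12.3 kHz.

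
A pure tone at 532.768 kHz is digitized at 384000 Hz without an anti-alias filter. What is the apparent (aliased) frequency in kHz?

148.768 kHz

Nyquist = 384,000/2 = 192,000 Hz; 532,768 Hz exceeds it.
Alias = |532,768 − 1×384,000| = |532,768 − 384,000| = 148,768 Hz = 148.768 kHz.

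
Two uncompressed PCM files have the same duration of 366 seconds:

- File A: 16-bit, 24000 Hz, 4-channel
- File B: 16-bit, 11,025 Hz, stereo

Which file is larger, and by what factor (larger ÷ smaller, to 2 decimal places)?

File A, by a factor of 4.35

File A: 24,000 × 2 × 4 = 192,000 bytes/s.
File B: 11,025 × 2 × 2 = 44,100 bytes/s.
File A is larger; ratio = 70,272,000 / 16,140,600 = 4.35.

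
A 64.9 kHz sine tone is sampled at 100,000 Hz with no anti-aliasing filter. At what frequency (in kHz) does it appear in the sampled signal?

35.1 kHz

Nyquist = 100,000/2 = 50,000 Hz; 64,900 Hz exceeds it.
Alias = |64,900 − 1×100,000| = |64,900 − 100,000| = 35,100 Hz = 35.1 kHz.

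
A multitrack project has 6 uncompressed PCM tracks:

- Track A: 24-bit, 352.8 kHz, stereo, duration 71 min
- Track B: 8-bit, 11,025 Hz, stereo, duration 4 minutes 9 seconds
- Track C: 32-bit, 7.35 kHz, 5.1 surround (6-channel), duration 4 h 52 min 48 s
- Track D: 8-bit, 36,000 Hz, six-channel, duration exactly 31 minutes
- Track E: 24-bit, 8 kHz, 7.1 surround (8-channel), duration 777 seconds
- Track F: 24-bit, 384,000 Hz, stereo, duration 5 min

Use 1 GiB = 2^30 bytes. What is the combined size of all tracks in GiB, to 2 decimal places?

12.45 GiB

Track A: 71 min = 4,260 s; 352,800 × 4,260 × 3 × 2 = 9,017,568,000 bytes.
Track B: 4 minutes 9 seconds = 249 s; 11,025 × 249 × 1 × 2 = 5,490,450 bytes.
Track C: 4 h 52 min 48 s = 17,568 s; 7,350 × 17,568 × 4 × 6 = 3,098,995,200 bytes.
Track D: exactly 31 minutes = 1,860 s; 36,000 × 1,860 × 1 × 6 = 401,760,000 bytes.
Track E: 8,000 × 777 × 3 × 8 = 149,184,000 bytes.
Track F: 5 min = 300 s; 384,000 × 300 × 3 × 2 = 691,200,000 bytes.
Total = 13,364,197,650 bytes = 12.45 GiB.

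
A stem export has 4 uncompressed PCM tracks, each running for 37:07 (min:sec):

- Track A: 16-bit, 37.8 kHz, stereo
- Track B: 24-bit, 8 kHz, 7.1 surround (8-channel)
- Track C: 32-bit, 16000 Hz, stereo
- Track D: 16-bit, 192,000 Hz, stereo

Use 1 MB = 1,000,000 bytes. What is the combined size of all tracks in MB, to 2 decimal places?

37:07 (min:sec) = 2,227 s.
Track A: 37,800 × 2,227 × 2 × 2 = 336,722,400 bytes.
Track B: 8,000 × 2,227 × 3 × 8 = 427,584,000 bytes.
Track C: 16,000 × 2,227 × 4 × 2 = 285,056,000 bytes.
Track D: 192,000 × 2,227 × 2 × 2 = 1,710,336,000 bytes.
Total = 2,759,698,400 bytes = 2759.70 MB.

2759.70 MB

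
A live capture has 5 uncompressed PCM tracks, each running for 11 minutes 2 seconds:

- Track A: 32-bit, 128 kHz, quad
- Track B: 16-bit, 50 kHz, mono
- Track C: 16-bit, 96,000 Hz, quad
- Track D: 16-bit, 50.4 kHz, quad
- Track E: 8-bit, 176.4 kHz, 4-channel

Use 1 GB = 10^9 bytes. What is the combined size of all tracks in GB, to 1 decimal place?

2.7 GB

11 minutes 2 seconds = 662 s.
Track A: 128,000 × 662 × 4 × 4 = 1,355,776,000 bytes.
Track B: 50,000 × 662 × 2 × 1 = 66,200,000 bytes.
Track C: 96,000 × 662 × 2 × 4 = 508,416,000 bytes.
Track D: 50,400 × 662 × 2 × 4 = 266,918,400 bytes.
Track E: 176,400 × 662 × 1 × 4 = 467,107,200 bytes.
Total = 2,664,417,600 bytes = 2.7 GB.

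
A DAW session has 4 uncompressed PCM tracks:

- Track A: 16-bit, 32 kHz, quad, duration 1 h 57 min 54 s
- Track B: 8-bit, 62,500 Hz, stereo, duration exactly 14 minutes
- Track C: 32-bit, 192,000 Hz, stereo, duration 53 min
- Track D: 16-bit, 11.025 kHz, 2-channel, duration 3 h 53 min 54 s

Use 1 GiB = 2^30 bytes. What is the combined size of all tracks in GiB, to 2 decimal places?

Track A: 1 h 57 min 54 s = 7,074 s; 32,000 × 7,074 × 2 × 4 = 1,810,944,000 bytes.
Track B: exactly 14 minutes = 840 s; 62,500 × 840 × 1 × 2 = 105,000,000 bytes.
Track C: 53 min = 3,180 s; 192,000 × 3,180 × 4 × 2 = 4,884,480,000 bytes.
Track D: 3 h 53 min 54 s = 14,034 s; 11,025 × 14,034 × 2 × 2 = 618,899,400 bytes.
Total = 7,419,323,400 bytes = 6.91 GiB.

6.91 GiB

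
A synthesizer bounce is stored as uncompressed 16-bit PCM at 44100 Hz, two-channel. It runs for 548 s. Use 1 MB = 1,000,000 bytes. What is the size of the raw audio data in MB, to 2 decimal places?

Bytes = 44,100 samples/s × 548 s × 2 bytes/sample × 2 ch = 96,667,200 bytes.
96,667,200 / 1,000,000 = 96.67 MB.

96.67 MB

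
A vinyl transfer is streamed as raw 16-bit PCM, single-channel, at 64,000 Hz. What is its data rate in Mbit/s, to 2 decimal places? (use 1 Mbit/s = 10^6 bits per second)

Bit rate = 64,000 × 16 × 1 = 1,024,000 bits/s.
= 1.02 Mbit/s.

1.02 Mbit/s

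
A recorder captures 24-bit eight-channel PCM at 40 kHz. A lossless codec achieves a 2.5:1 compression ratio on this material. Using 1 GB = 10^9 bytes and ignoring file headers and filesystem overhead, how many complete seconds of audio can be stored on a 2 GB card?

Uncompressed byte rate = 40,000 × 3 × 8 = 960,000 bytes/s.
After 2.5:1 compression, effective rate ≈ 384000 bytes/s.
Capacity = 2 × 1,000,000,000 = 2,000,000,000 bytes.
2,000,000,000 / effective rate ≈ 5208.33 s → 5,208 seconds.

5,208 seconds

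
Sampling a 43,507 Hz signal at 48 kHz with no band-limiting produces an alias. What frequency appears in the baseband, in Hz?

Nyquist = 48,000/2 = 24,000 Hz; 43,507 Hz exceeds it.
Alias = |43,507 − 1×48,000| = |43,507 − 48,000| = 4,493 Hz.

4,493 Hz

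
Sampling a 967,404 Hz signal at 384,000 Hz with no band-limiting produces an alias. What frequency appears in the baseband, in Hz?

Nyquist = 384,000/2 = 192,000 Hz; 967,404 Hz exceeds it.
Alias = |967,404 − 3×384,000| = |967,404 − 1,152,000| = 184,596 Hz.

184,596 Hz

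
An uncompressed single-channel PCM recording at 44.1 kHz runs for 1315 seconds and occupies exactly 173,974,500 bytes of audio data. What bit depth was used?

Bytes per sample = 173,974,500 / (44,100 × 1,315 × 1) = 173,974,500 / 57,991,500 = 3.
Bit depth = 3 × 8 = 24 bits.

24 bits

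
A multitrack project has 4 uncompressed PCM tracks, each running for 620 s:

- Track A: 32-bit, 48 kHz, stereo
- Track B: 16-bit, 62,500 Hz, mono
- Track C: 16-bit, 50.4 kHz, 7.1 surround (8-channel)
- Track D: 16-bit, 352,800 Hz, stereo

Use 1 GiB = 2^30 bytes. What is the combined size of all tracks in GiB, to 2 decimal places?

Track A: 48,000 × 620 × 4 × 2 = 238,080,000 bytes.
Track B: 62,500 × 620 × 2 × 1 = 77,500,000 bytes.
Track C: 50,400 × 620 × 2 × 8 = 499,968,000 bytes.
Track D: 352,800 × 620 × 2 × 2 = 874,944,000 bytes.
Total = 1,690,492,000 bytes = 1.57 GiB.

1.57 GiB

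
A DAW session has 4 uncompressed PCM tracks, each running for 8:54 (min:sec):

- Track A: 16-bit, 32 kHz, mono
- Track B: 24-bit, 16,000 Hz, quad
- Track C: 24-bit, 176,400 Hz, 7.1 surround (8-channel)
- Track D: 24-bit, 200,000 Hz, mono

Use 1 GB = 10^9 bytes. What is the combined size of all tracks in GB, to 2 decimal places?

2.72 GB

8:54 (min:sec) = 534 s.
Track A: 32,000 × 534 × 2 × 1 = 34,176,000 bytes.
Track B: 16,000 × 534 × 3 × 4 = 102,528,000 bytes.
Track C: 176,400 × 534 × 3 × 8 = 2,260,742,400 bytes.
Track D: 200,000 × 534 × 3 × 1 = 320,400,000 bytes.
Total = 2,717,846,400 bytes = 2.72 GB.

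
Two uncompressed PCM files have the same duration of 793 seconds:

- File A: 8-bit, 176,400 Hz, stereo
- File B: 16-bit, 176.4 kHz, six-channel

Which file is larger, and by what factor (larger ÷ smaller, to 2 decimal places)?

File B, by a factor of 6.00

File A: 176,400 × 1 × 2 = 352,800 bytes/s.
File B: 176,400 × 2 × 6 = 2,116,800 bytes/s.
File B is larger; ratio = 1,678,622,400 / 279,770,400 = 6.00.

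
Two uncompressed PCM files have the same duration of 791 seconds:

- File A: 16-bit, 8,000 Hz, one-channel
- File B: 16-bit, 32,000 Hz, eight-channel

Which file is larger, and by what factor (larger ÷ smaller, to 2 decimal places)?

File B, by a factor of 32.00

File A: 8,000 × 2 × 1 = 16,000 bytes/s.
File B: 32,000 × 2 × 8 = 512,000 bytes/s.
File B is larger; ratio = 404,992,000 / 12,656,000 = 32.00.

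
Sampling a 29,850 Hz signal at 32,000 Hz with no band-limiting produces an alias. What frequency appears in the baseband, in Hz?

Nyquist = 32,000/2 = 16,000 Hz; 29,850 Hz exceeds it.
Alias = |29,850 − 1×32,000| = |29,850 − 32,000| = 2,150 Hz.

2,150 Hz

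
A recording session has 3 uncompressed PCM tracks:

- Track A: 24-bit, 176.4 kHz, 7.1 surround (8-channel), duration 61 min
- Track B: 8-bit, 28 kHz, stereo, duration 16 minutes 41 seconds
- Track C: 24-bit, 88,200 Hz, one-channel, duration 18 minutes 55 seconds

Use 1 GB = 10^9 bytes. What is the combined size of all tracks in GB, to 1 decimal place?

Track A: 61 min = 3,660 s; 176,400 × 3,660 × 3 × 8 = 15,494,976,000 bytes.
Track B: 16 minutes 41 seconds = 1,001 s; 28,000 × 1,001 × 1 × 2 = 56,056,000 bytes.
Track C: 18 minutes 55 seconds = 1,135 s; 88,200 × 1,135 × 3 × 1 = 300,321,000 bytes.
Total = 15,851,353,000 bytes = 15.9 GB.

15.9 GB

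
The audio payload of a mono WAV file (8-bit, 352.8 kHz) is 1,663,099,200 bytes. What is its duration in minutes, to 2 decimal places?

Byte rate = 352,800 × 1 × 1 = 352,800 bytes/s.
Duration = 1,663,099,200 / 352,800 = 4,714 s.
4,714 s / 60 = 78.57 minutes.

78.57 minutes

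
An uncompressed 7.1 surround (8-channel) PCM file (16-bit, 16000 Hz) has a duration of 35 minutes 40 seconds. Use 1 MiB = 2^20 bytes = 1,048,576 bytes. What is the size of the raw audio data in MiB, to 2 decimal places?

Duration = 35 minutes 40 seconds = 2,140 s.
Bytes = 16,000 samples/s × 2,140 s × 2 bytes/sample × 8 ch = 547,840,000 bytes.
547,840,000 / 1,048,576 = 522.46 MiB.

522.46 MiB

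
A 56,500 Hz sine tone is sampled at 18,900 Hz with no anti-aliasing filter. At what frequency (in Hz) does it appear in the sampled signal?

200 Hz

Nyquist = 18,900/2 = 9,450 Hz; 56,500 Hz exceeds it.
Alias = |56,500 − 3×18,900| = |56,500 − 56,700| = 200 Hz.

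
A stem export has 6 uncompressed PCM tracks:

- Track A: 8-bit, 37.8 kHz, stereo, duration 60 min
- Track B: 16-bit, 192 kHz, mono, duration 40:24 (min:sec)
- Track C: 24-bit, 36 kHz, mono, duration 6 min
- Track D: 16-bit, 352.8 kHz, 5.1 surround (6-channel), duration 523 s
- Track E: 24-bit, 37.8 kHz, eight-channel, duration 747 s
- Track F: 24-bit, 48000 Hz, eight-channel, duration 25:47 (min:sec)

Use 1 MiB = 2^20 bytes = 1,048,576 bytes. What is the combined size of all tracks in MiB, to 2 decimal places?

5641.80 MiB

Track A: 60 min = 3,600 s; 37,800 × 3,600 × 1 × 2 = 272,160,000 bytes.
Track B: 40:24 (min:sec) = 2,424 s; 192,000 × 2,424 × 2 × 1 = 930,816,000 bytes.
Track C: 6 min = 360 s; 36,000 × 360 × 3 × 1 = 38,880,000 bytes.
Track D: 352,800 × 523 × 2 × 6 = 2,214,172,800 bytes.
Track E: 37,800 × 747 × 3 × 8 = 677,678,400 bytes.
Track F: 25:47 (min:sec) = 1,547 s; 48,000 × 1,547 × 3 × 8 = 1,782,144,000 bytes.
Total = 5,915,851,200 bytes = 5641.80 MiB.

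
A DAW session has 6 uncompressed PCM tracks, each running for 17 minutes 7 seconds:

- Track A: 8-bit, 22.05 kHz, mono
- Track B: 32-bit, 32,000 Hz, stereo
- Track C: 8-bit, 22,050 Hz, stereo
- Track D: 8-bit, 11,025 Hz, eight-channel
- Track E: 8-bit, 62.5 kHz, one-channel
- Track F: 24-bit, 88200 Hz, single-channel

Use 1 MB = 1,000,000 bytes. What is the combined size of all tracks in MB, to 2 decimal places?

17 minutes 7 seconds = 1,027 s.
Track A: 22,050 × 1,027 × 1 × 1 = 22,645,350 bytes.
Track B: 32,000 × 1,027 × 4 × 2 = 262,912,000 bytes.
Track C: 22,050 × 1,027 × 1 × 2 = 45,290,700 bytes.
Track D: 11,025 × 1,027 × 1 × 8 = 90,581,400 bytes.
Track E: 62,500 × 1,027 × 1 × 1 = 64,187,500 bytes.
Track F: 88,200 × 1,027 × 3 × 1 = 271,744,200 bytes.
Total = 757,361,150 bytes = 757.36 MB.

757.36 MB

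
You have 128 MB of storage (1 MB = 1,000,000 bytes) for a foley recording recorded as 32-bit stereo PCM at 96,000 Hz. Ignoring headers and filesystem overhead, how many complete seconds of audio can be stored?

Uncompressed byte rate = 96,000 × 4 × 2 = 768,000 bytes/s.
Capacity = 128 × 1,000,000 = 128,000,000 bytes.
128,000,000 / 768,000 ≈ 166.67 s → 166 seconds.

166 seconds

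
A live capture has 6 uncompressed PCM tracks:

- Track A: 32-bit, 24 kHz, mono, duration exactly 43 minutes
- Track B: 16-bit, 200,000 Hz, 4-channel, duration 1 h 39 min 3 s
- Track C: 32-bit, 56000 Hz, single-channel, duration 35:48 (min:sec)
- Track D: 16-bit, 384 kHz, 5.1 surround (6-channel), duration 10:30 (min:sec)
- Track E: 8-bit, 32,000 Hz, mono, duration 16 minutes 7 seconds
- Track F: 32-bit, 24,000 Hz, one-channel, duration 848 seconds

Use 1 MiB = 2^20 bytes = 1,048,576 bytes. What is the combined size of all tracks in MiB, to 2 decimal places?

12639.07 MiB

Track A: exactly 43 minutes = 2,580 s; 24,000 × 2,580 × 4 × 1 = 247,680,000 bytes.
Track B: 1 h 39 min 3 s = 5,943 s; 200,000 × 5,943 × 2 × 4 = 9,508,800,000 bytes.
Track C: 35:48 (min:sec) = 2,148 s; 56,000 × 2,148 × 4 × 1 = 481,152,000 bytes.
Track D: 10:30 (min:sec) = 630 s; 384,000 × 630 × 2 × 6 = 2,903,040,000 bytes.
Track E: 16 minutes 7 seconds = 967 s; 32,000 × 967 × 1 × 1 = 30,944,000 bytes.
Track F: 24,000 × 848 × 4 × 1 = 81,408,000 bytes.
Total = 13,253,024,000 bytes = 12639.07 MiB.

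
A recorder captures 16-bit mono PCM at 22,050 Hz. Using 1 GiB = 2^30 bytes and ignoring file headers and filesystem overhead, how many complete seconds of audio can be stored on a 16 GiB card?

Uncompressed byte rate = 22,050 × 2 × 1 = 44,100 bytes/s.
Capacity = 16 × 1,073,741,824 = 17,179,869,184 bytes.
17,179,869,184 / 44,100 ≈ 389566.19 s → 389,566 seconds.

389,566 seconds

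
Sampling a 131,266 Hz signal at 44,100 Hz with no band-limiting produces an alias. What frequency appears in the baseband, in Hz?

Nyquist = 44,100/2 = 22,050 Hz; 131,266 Hz exceeds it.
Alias = |131,266 − 3×44,100| = |131,266 − 132,300| = 1,034 Hz.

1,034 Hz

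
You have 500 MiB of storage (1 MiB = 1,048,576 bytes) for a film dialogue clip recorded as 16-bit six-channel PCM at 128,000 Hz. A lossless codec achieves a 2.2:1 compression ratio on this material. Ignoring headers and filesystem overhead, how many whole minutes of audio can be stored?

12 minutes

Uncompressed byte rate = 128,000 × 2 × 6 = 1,536,000 bytes/s.
After 2.2:1 compression, effective rate ≈ 698181.82 bytes/s.
Capacity = 500 × 1,048,576 = 524,288,000 bytes.
524,288,000 / effective rate ≈ 750.93 s → 12 minutes.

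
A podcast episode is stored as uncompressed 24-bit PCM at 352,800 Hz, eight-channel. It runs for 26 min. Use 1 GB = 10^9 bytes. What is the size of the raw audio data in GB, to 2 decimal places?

13.21 GB

Duration = 26 min = 1,560 s.
Bytes = 352,800 samples/s × 1,560 s × 3 bytes/sample × 8 ch = 13,208,832,000 bytes.
13,208,832,000 / 1,000,000,000 = 13.21 GB.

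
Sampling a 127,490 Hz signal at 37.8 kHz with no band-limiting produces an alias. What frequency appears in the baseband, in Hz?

Nyquist = 37,800/2 = 18,900 Hz; 127,490 Hz exceeds it.
Alias = |127,490 − 3×37,800| = |127,490 − 113,400| = 14,090 Hz.

14,090 Hz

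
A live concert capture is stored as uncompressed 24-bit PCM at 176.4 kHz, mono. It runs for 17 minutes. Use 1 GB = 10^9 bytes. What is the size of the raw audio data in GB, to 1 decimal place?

0.5 GB

Duration = 17 minutes = 1,020 s.
Bytes = 176,400 samples/s × 1,020 s × 3 bytes/sample × 1 ch = 539,784,000 bytes.
539,784,000 / 1,000,000,000 = 0.5 GB.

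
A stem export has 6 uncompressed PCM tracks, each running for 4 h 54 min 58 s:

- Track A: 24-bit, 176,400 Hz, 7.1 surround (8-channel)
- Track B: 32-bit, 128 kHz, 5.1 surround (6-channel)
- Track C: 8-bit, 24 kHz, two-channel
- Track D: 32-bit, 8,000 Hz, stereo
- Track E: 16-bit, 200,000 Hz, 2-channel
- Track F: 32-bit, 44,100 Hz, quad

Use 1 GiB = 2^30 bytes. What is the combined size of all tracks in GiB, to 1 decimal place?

147.1 GiB

4 h 54 min 58 s = 17,698 s.
Track A: 176,400 × 17,698 × 3 × 8 = 74,926,252,800 bytes.
Track B: 128,000 × 17,698 × 4 × 6 = 54,368,256,000 bytes.
Track C: 24,000 × 17,698 × 1 × 2 = 849,504,000 bytes.
Track D: 8,000 × 17,698 × 4 × 2 = 1,132,672,000 bytes.
Track E: 200,000 × 17,698 × 2 × 2 = 14,158,400,000 bytes.
Track F: 44,100 × 17,698 × 4 × 4 = 12,487,708,800 bytes.
Total = 157,922,793,600 bytes = 147.1 GiB.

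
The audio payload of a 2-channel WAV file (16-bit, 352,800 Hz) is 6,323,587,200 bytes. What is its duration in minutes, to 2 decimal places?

74.68 minutes

Byte rate = 352,800 × 2 × 2 = 1,411,200 bytes/s.
Duration = 6,323,587,200 / 1,411,200 = 4,481 s.
4,481 s / 60 = 74.68 minutes.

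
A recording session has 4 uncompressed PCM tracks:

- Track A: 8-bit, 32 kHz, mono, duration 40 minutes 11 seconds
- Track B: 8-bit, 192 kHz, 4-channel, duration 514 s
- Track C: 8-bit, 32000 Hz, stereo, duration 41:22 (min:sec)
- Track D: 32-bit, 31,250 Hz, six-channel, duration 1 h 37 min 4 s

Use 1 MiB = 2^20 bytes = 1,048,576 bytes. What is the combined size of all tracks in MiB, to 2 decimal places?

4767.18 MiB

Track A: 40 minutes 11 seconds = 2,411 s; 32,000 × 2,411 × 1 × 1 = 77,152,000 bytes.
Track B: 192,000 × 514 × 1 × 4 = 394,752,000 bytes.
Track C: 41:22 (min:sec) = 2,482 s; 32,000 × 2,482 × 1 × 2 = 158,848,000 bytes.
Track D: 1 h 37 min 4 s = 5,824 s; 31,250 × 5,824 × 4 × 6 = 4,368,000,000 bytes.
Total = 4,998,752,000 bytes = 4767.18 MiB.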